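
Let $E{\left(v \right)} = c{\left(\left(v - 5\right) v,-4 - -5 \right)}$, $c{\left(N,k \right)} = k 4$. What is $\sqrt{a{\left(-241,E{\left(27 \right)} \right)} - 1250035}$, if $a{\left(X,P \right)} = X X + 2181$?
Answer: $3 i \sqrt{132197} \approx 1090.8 i$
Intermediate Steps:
$c{\left(N,k \right)} = 4 k$
$E{\left(v \right)} = 4$ ($E{\left(v \right)} = 4 \left(-4 - -5\right) = 4 \left(-4 + 5\right) = 4 \cdot 1 = 4$)
$a{\left(X,P \right)} = 2181 + X^{2}$ ($a{\left(X,P \right)} = X^{2} + 2181 = 2181 + X^{2}$)
$\sqrt{a{\left(-241,E{\left(27 \right)} \right)} - 1250035} = \sqrt{\left(2181 + \left(-241\right)^{2}\right) - 1250035} = \sqrt{\left(2181 + 58081\right) - 1250035} = \sqrt{60262 - 1250035} = \sqrt{-1189773} = 3 i \sqrt{132197}$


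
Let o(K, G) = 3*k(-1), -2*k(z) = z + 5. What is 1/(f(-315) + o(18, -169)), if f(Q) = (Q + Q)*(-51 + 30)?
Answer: 1/13224 ≈ 7.5620e-5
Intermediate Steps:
k(z) = -5/2 - z/2 (k(z) = -(z + 5)/2 = -(5 + z)/2 = -5/2 - z/2)
f(Q) = -42*Q (f(Q) = (2*Q)*(-21) = -42*Q)
o(K, G) = -6 (o(K, G) = 3*(-5/2 - ½*(-1)) = 3*(-5/2 + ½) = 3*(-2) = -6)
1/(f(-315) + o(18, -169)) = 1/(-42*(-315) - 6) = 1/(13230 - 6) = 1/13224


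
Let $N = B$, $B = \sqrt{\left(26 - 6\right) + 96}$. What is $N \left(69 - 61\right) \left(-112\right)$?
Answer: $- 1792 \sqrt{29} \approx -9650.2$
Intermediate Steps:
$B = 2 \sqrt{29}$ ($B = \sqrt{\left(26 - 6\right) + 96} = \sqrt{20 + 96} = \sqrt{116} = 2 \sqrt{29} \approx 10.77$)
$N = 2 \sqrt{29} \approx 10.77$
$N \left(69 - 61\right) \left(-112\right) = 2 \sqrt{29} \left(69 - 61\right) \left(-112\right) = 2 \sqrt{29} \cdot 8 \left(-112\right) = 16 \sqrt{29} \left(-112\right) = - 1792 \sqrt{29}$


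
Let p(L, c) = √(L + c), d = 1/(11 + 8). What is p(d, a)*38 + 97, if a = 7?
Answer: 97 + 2*√2546 ≈ 197.92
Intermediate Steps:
d = 1/19 ≈ 0.052632
p(d, a)*38 + 97 = √(1/19 + 7)*38 + 97 = √(134/19)*38 + 97 = (√2546/19)*38 + 97 = 2*√2546 + 97 = 97 + 2*√2546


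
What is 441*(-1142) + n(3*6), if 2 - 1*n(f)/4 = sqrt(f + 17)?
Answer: -503614 - 4*sqrt(35) ≈ -5.0364e+5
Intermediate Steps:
n(f) = 8 - 4*sqrt(17 + f) (n(f) = 8 - 4*sqrt(f + 17) = 8 - 4*sqrt(17 + f))
441*(-1142) + n(3*6) = 441*(-1142) + (8 - 4*sqrt(17 + 3*6)) = -503622 + (8 - 4*sqrt(17 + 18)) = -503622 + (8 - 4*sqrt(35)) = -503614 - 4*sqrt(35)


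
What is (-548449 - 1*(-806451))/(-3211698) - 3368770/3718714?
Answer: -2944726880222/2985846579093 ≈ -0.98623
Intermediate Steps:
(-548449 - 1*(-806451))/(-3211698) - 3368770/3718714 = (-548449 + 806451)*(-1/3211698) - 3368770*1/3718714 = 258002*(-1/3211698) - 1684385/1859357 = -129001/1605849 - 1684385/1859357 = -2944726880222/2985846579093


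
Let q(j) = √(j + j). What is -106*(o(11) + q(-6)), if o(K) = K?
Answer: -1166 - 212*I*√3 ≈ -1166.0 - 367.19*I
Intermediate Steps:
q(j) = √2*√j (q(j) = √(2*j) = √2*√j)
-106*(o(11) + q(-6)) = -106*(11 + √2*√(-6)) = -106*(11 + √2*(I*√6)) = -106*(11 + 2*I*√3) = -1166 - 212*I*√3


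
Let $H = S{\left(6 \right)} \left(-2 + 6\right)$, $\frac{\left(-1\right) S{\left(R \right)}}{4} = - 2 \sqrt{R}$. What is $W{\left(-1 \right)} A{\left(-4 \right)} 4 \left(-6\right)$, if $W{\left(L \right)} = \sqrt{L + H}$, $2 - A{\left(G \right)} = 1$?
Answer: $- 24 \sqrt{-1 + 32 \sqrt{6}} \approx -211.12$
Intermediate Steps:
$A{\left(G \right)} = 1$ ($A{\left(G \right)} = 2 - 1 = 1$)
$S{\left(R \right)} = 8 \sqrt{R}$ ($S{\left(R \right)} = - 4 \left(- 2 \sqrt{R}\right) = 8 \sqrt{R}$)
$H = 32 \sqrt{6}$ ($H = 8 \sqrt{6} \left(-2 + 6\right) = 8 \sqrt{6} \cdot 4 = 32 \sqrt{6} \approx 78.384$)
$W{\left(L \right)} = \sqrt{L + 32 \sqrt{6}}$
$W{\left(-1 \right)} A{\left(-4 \right)} 4 \left(-6\right) = \sqrt{-1 + 32 \sqrt{6}} \cdot 1 \cdot 4 \left(-6\right) = \sqrt{-1 + 32 \sqrt{6}} \cdot 4 \left(-6\right) = \sqrt{-1 + 32 \sqrt{6}} \left(-24\right) = - 24 \sqrt{-1 + 32 \sqrt{6}}$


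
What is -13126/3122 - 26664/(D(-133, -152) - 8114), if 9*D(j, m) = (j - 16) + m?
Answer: -106642565/114463447 ≈ -0.93167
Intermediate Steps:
D(j, m) = -16/9 + j/9 + m/9 (D(j, m) = ((j - 16) + m)/9 = ((-16 + j) + m)/9 = (-16 + j + m)/9 = -16/9 + j/9 + m/9)
-13126/3122 - 26664/(D(-133, -152) - 8114) = -13126/3122 - 26664/((-16/9 + (⅑)*(-133) + (⅑)*(-152)) - 8114) = -13126*1/3122 - 26664/((-16/9 - 133/9 - 152/9) - 8114) = -6563/1561 - 26664/(-301/9 - 8114) = -6563/1561 - 26664/(-73327/9) = -6563/1561 - 26664*(-9/73327) = -6563/1561 + 239976/73327 = -106642565/114463447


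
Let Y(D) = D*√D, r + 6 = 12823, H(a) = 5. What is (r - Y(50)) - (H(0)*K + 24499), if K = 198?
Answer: -12672 - 250*√2 ≈ -13026.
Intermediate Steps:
r = 12817 (r = -6 + 12823 = 12817)
Y(D) = D^(3/2)
(r - Y(50)) - (H(0)*K + 24499) = (12817 - 50^(3/2)) - (5*198 + 24499) = (12817 - 250*√2) - (990 + 24499) = (12817 - 250*√2) - 1*25489 = (12817 - 250*√2) - 25489 = -12672 - 250*√2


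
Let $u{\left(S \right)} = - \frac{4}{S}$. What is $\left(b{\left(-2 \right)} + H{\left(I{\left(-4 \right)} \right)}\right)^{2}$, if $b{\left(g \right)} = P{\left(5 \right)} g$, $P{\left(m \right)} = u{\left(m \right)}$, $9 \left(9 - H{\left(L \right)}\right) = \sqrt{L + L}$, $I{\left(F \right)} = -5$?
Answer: $\frac{227279}{2025} - \frac{106 i \sqrt{10}}{45} \approx 112.24 - 7.4489 i$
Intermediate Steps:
$H{\left(L \right)} = 9 - \frac{\sqrt{2} \sqrt{L}}{9}$ ($H{\left(L \right)} = 9 - \frac{\sqrt{L + L}}{9} = 9 - \frac{\sqrt{2 L}}{9} = 9 - \frac{\sqrt{2} \sqrt{L}}{9}$)
$P{\left(m \right)} = - \frac{4}{m}$
$b{\left(g \right)} = - \frac{4 g}{5}$ ($b{\left(g \right)} = - \frac{4}{5} g = \left(-4\right) \frac{1}{5} g = - \frac{4 g}{5}$)
$\left(b{\left(-2 \right)} + H{\left(I{\left(-4 \right)} \right)}\right)^{2} = \left(\left(- \frac{4}{5}\right) \left(-2\right) + \left(9 - \frac{\sqrt{2} \sqrt{-5}}{9}\right)\right)^{2} = \left(\frac{8}{5} + \left(9 - \frac{\sqrt{2} i \sqrt{5}}{9}\right)\right)^{2} = \left(\frac{8}{5} + \left(9 - \frac{i \sqrt{10}}{9}\right)\right)^{2} = \left(\frac{53}{5} - \frac{i \sqrt{10}}{9}\right)^{2}$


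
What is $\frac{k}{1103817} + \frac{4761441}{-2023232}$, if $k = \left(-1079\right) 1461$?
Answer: $- \frac{2608965365}{689922112} \approx -3.7815$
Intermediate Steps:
$k = -1576419$
$\frac{k}{1103817} + \frac{4761441}{-2023232} = - \frac{1576419}{1103817} + \frac{4761441}{-2023232} = \left(-1576419\right) \frac{1}{1103817} + 4761441 \left(- \frac{1}{2023232}\right) = - \frac{487}{341} - \frac{4761441}{2023232} = - \frac{2608965365}{689922112}$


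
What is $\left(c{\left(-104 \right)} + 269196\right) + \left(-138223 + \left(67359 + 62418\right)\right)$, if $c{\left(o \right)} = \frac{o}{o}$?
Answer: $260751$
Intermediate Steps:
$c{\left(o \right)} = 1$
$\left(c{\left(-104 \right)} + 269196\right) + \left(-138223 + \left(67359 + 62418\right)\right) = \left(1 + 269196\right) + \left(-138223 + \left(67359 + 62418\right)\right) = 269197 + \left(-138223 + 129777\right) = 269197 - 8446 = 260751$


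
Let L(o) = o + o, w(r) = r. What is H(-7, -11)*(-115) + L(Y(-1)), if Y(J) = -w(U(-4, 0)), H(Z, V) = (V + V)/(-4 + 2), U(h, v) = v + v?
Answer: -1265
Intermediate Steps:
U(h, v) = 2*v
H(Z, V) = -V (H(Z, V) = (2*V)/(-2) = (2*V)*(-½) = -V)
Y(J) = 0 (Y(J) = -2*0 = -1*0 = 0)
L(o) = 2*o
H(-7, -11)*(-115) + L(Y(-1)) = -1*(-11)*(-115) + 2*0 = 11*(-115) + 0 = -1265 + 0 = -1265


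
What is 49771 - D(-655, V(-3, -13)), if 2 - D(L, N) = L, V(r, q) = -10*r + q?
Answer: 49114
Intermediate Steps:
V(r, q) = q - 10*r
D(L, N) = 2 - L
49771 - D(-655, V(-3, -13)) = 49771 - (2 - 1*(-655)) = 49771 - (2 + 655) = 49771 - 1*657 = 49771 - 657 = 49114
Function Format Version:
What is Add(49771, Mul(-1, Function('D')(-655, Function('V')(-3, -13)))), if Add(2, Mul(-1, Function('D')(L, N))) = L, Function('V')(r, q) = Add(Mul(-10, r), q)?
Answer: 49114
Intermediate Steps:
Function('V')(r, q) = Add(q, Mul(-10, r))
Function('D')(L, N) = Add(2, Mul(-1, L))
Add(49771, Mul(-1, Function('D')(-655, Function('V')(-3, -13)))) = Add(49771, Mul(-1, Add(2, Mul(-1, -655)))) = Add(49771, Mul(-1, Add(2, 655))) = Add(49771, Mul(-1, 657)) = Add(49771, -657) = 49114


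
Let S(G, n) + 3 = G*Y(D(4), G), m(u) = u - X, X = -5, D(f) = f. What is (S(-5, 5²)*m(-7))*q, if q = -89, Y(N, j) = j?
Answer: 3916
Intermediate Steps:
m(u) = 5 + u (m(u) = u - 1*(-5) = u + 5 = 5 + u)
S(G, n) = -3 + G² (S(G, n) = -3 + G*G = -3 + G²)
(S(-5, 5²)*m(-7))*q = ((-3 + (-5)²)*(5 - 7))*(-89) = ((-3 + 25)*(-2))*(-89) = (22*(-2))*(-89) = -44*(-89) = 3916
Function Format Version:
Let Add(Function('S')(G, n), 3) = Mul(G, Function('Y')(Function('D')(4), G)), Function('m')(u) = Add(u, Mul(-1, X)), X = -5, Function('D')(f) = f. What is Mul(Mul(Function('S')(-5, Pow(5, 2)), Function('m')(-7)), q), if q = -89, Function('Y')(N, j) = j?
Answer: 3916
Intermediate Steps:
Function('m')(u) = Add(5, u) (Function('m')(u) = Add(u, Mul(-1, -5)) = Add(u, 5) = Add(5, u))
Function('S')(G, n) = Add(-3, Pow(G, 2)) (Function('S')(G, n) = Add(-3, Mul(G, G)) = Add(-3, Pow(G, 2)))
Mul(Mul(Function('S')(-5, Pow(5, 2)), Function('m')(-7)), q) = Mul(Mul(Add(-3, Pow(-5, 2)), Add(5, -7)), -89) = Mul(Mul(Add(-3, 25), -2), -89) = Mul(Mul(22, -2), -89) = Mul(-44, -89) = 3916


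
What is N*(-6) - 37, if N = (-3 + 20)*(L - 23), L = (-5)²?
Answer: -241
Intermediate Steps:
L = 25
N = 34 (N = (-3 + 20)*(25 - 23) = 17*2 = 34)
N*(-6) - 37 = 34*(-6) - 37 = -204 - 37 = -241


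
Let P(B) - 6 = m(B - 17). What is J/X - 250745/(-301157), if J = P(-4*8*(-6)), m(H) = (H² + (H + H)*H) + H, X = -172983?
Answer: 15651313543/52095041331 ≈ 0.30044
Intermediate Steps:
m(H) = H + 3*H² (m(H) = (H² + (2*H)*H) + H = (H² + 2*H²) + H = 3*H² + H = H + 3*H²)
P(B) = 6 + (-50 + 3*B)*(-17 + B) (P(B) = 6 + (B - 17)*(1 + 3*(B - 17)) = 6 + (-17 + B)*(1 + 3*(-17 + B)) = 6 + (-17 + B)*(1 + (-51 + 3*B)) = 6 + (-17 + B)*(-50 + 3*B) = 6 + (-50 + 3*B)*(-17 + B))
J = 92056 (J = 6 + (-50 + 3*(-4*8*(-6)))*(-17 - 4*8*(-6)) = 6 + (-50 + 3*(-32*(-6)))*(-17 - 32*(-6)) = 6 + (-50 + 3*192)*(-17 + 192) = 6 + (-50 + 576)*175 = 6 + 526*175 = 6 + 92050 = 92056)
J/X - 250745/(-301157) = 92056/(-172983) - 250745/(-301157) = 92056*(-1/172983) - 250745*(-1/301157) = -92056/172983 + 250745/301157 = 15651313543/52095041331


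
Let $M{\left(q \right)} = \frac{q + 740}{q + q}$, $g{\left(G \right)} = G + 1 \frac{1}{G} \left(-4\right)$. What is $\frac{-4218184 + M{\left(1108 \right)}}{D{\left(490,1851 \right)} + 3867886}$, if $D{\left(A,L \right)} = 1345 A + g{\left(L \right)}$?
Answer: $- \frac{2162776400187}{2322031371041} \approx -0.93142$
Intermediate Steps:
$g{\left(G \right)} = G - \frac{4}{G}$ ($g{\left(G \right)} = G + \frac{1}{G} \left(-4\right) = G - \frac{4}{G}$)
$M{\left(q \right)} = \frac{740 + q}{2 q}$
$D{\left(A,L \right)} = L - \frac{4}{L} + 1345 A$ ($D{\left(A,L \right)} = 1345 A + \left(L - \frac{4}{L}\right) = L - \frac{4}{L} + 1345 A$)
$\frac{-4218184 + M{\left(1108 \right)}}{D{\left(490,1851 \right)} + 3867886} = \frac{-4218184 + \frac{740 + 1108}{2 \cdot 1108}}{\left(1851 - \frac{4}{1851} + 1345 \cdot 490\right) + 3867886} = \frac{-4218184 + \frac{1}{2} \cdot \frac{1}{1108} \cdot 1848}{\left(1851 - \frac{4}{1851} + 659050\right) + 3867886} = \frac{-4218184 + \frac{231}{277}}{\left(1851 - \frac{4}{1851} + 659050\right) + 3867886} = - \frac{1168436737}{277 \left(\frac{1223327747}{1851} + 3867886\right)} = - \frac{1168436737}{277 \cdot \frac{8382784733}{1851}} = \left(- \frac{1168436737}{277}\right) \frac{1851}{8382784733} = - \frac{2162776400187}{2322031371041}$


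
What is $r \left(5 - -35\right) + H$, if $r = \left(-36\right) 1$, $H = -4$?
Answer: $-1444$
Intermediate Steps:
$r = -36$
$r \left(5 - -35\right) + H = - 36 \left(5 - -35\right) - 4 = - 36 \left(5 + 35\right) - 4 = \left(-36\right) 40 - 4 = -1440 - 4 = -1444$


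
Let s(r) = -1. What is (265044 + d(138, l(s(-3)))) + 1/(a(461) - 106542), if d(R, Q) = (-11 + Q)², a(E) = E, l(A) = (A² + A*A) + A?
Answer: 28126740663/106081 ≈ 2.6514e+5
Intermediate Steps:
l(A) = A + 2*A² (l(A) = (A² + A²) + A = 2*A² + A = A + 2*A²)
(265044 + d(138, l(s(-3)))) + 1/(a(461) - 106542) = (265044 + (-11 - (1 + 2*(-1)))²) + 1/(461 - 106542) = (265044 + (-11 - (1 - 2))²) + 1/(-106081) = (265044 + (-11 - 1*(-1))²) - 1/106081 = (265044 + (-11 + 1)²) - 1/106081 = (265044 + (-10)²) - 1/106081 = (265044 + 100) - 1/106081 = 265144 - 1/106081 = 28126740663/106081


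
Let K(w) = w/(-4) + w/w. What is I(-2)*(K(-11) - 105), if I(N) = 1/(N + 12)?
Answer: -81/8 ≈ -10.125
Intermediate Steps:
K(w) = 1 - w/4 (K(w) = w*(-¼) + 1 = -w/4 + 1 = 1 - w/4)
I(N) = 1/(12 + N)
I(-2)*(K(-11) - 105) = ((1 - ¼*(-11)) - 105)/(12 - 2) = ((1 + 11/4) - 105)/10 = (15/4 - 105)/10 = (⅒)*(-405/4) = -81/8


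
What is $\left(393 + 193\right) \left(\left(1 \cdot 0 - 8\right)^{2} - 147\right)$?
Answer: $-48638$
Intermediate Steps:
$\left(393 + 193\right) \left(\left(1 \cdot 0 - 8\right)^{2} - 147\right) = 586 \left(\left(0 - 8\right)^{2} - 147\right) = 586 \left(\left(-8\right)^{2} - 147\right) = 586 \left(64 - 147\right) = 586 \left(-83\right) = -48638$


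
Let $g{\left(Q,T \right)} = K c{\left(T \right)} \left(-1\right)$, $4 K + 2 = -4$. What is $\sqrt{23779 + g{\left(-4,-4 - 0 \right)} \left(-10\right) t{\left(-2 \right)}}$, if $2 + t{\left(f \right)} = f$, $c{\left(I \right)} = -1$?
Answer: $\sqrt{23719} \approx 154.01$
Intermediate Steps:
$K = - \frac{3}{2}$ ($K = - \frac{1}{2} + \frac{1}{4} \left(-4\right) = - \frac{1}{2} - 1 = - \frac{3}{2} \approx -1.5$)
$t{\left(f \right)} = -2 + f$
$g{\left(Q,T \right)} = - \frac{3}{2}$ ($g{\left(Q,T \right)} = \left(- \frac{3}{2}\right) \left(-1\right) \left(-1\right) = \frac{3}{2} \left(-1\right) = - \frac{3}{2}$)
$\sqrt{23779 + g{\left(-4,-4 - 0 \right)} \left(-10\right) t{\left(-2 \right)}} = \sqrt{23779 + \left(- \frac{3}{2}\right) \left(-10\right) \left(-2 - 2\right)} = \sqrt{23779 + 15 \left(-4\right)} = \sqrt{23779 - 60} = \sqrt{23719}$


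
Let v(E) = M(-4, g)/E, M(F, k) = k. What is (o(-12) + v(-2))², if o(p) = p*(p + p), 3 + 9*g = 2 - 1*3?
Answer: 6728836/81 ≈ 83072.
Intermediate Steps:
g = -4/9 (g = -⅓ + (2 - 1*3)/9 = -⅓ + (2 - 3)/9 = -⅓ + (⅑)*(-1) = -⅓ - ⅑ = -4/9 ≈ -0.44444)
v(E) = -4/(9*E)
o(p) = 2*p² (o(p) = p*(2*p) = 2*p²)
(o(-12) + v(-2))² = (2*(-12)² - 4/9/(-2))² = (2*144 - 4/9*(-½))² = (288 + 2/9)² = (2594/9)² = 6728836/81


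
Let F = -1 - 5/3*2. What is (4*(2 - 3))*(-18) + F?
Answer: 203/3 ≈ 67.667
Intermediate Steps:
F = -13/3 (F = -1 - 5*1/3*2 = -1 - 5/3*2 = -1 - 10/3 = -13/3 ≈ -4.3333)
(4*(2 - 3))*(-18) + F = (4*(2 - 3))*(-18) - 13/3 = (4*(-1))*(-18) - 13/3 = -4*(-18) - 13/3 = 72 - 13/3 = 203/3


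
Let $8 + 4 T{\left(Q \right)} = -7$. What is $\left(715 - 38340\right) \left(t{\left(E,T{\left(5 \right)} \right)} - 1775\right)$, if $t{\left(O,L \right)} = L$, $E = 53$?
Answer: $\frac{267701875}{4} \approx 6.6925 \cdot 10^{7}$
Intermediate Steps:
$T{\left(Q \right)} = - \frac{15}{4}$ ($T{\left(Q \right)} = -2 + \frac{1}{4} \left(-7\right) = -2 - \frac{7}{4} = - \frac{15}{4}$)
$\left(715 - 38340\right) \left(t{\left(E,T{\left(5 \right)} \right)} - 1775\right) = \left(715 - 38340\right) \left(- \frac{15}{4} - 1775\right) = \left(-37625\right) \left(- \frac{7115}{4}\right) = \frac{267701875}{4}$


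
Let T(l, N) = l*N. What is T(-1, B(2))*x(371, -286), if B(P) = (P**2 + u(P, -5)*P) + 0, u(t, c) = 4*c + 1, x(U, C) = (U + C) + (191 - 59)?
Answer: 7378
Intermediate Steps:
x(U, C) = 132 + C + U (x(U, C) = (C + U) + 132 = 132 + C + U)
u(t, c) = 1 + 4*c
B(P) = P**2 - 19*P (B(P) = (P**2 + (1 + 4*(-5))*P) + 0 = (P**2 + (1 - 20)*P) + 0 = (P**2 - 19*P) + 0 = P**2 - 19*P)
T(l, N) = N*l
T(-1, B(2))*x(371, -286) = ((2*(-19 + 2))*(-1))*(132 - 286 + 371) = ((2*(-17))*(-1))*217 = -34*(-1)*217 = 34*217 = 7378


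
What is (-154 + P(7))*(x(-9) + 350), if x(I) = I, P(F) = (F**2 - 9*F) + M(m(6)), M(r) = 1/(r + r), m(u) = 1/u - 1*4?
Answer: -1318647/23 ≈ -57333.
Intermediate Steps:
m(u) = -4 + 1/u (m(u) = 1/u - 4 = -4 + 1/u)
M(r) = 1/(2*r)
P(F) = -3/23 + F**2 - 9*F (P(F) = (F**2 - 9*F) + 1/(2*(-4 + 1/6)) = (F**2 - 9*F) + 1/(2*(-23/6)) = (F**2 - 9*F) + (1/2)*(-6/23) = (F**2 - 9*F) - 3/23 = -3/23 + F**2 - 9*F)
(-154 + P(7))*(x(-9) + 350) = (-154 + (-3/23 + 7**2 - 9*7))*(-9 + 350) = (-154 + (-3/23 + 49 - 63))*341 = (-154 - 325/23)*341 = -3867/23*341 = -1318647/23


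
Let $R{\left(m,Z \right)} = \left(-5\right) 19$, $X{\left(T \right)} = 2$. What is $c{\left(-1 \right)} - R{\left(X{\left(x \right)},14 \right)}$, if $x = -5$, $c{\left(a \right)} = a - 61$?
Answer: $33$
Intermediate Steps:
$c{\left(a \right)} = -61 + a$
$R{\left(m,Z \right)} = -95$
$c{\left(-1 \right)} - R{\left(X{\left(x \right)},14 \right)} = \left(-61 - 1\right) - -95 = -62 + 95 = 33$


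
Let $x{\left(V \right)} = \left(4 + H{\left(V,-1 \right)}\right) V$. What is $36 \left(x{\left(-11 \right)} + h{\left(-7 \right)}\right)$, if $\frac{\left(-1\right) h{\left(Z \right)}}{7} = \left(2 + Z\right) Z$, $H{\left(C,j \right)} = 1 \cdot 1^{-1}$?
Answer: $-10800$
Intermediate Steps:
$H{\left(C,j \right)} = 1$ ($H{\left(C,j \right)} = 1 \cdot 1 = 1$)
$h{\left(Z \right)} = - 7 Z \left(2 + Z\right)$ ($h{\left(Z \right)} = - 7 \left(2 + Z\right) Z = - 7 Z \left(2 + Z\right)$)
$x{\left(V \right)} = 5 V$ ($x{\left(V \right)} = \left(4 + 1\right) V = 5 V$)
$36 \left(x{\left(-11 \right)} + h{\left(-7 \right)}\right) = 36 \left(5 \left(-11\right) - - 49 \left(2 - 7\right)\right) = 36 \left(-55 - \left(-49\right) \left(-5\right)\right) = 36 \left(-55 - 245\right) = 36 \left(-300\right) = -10800$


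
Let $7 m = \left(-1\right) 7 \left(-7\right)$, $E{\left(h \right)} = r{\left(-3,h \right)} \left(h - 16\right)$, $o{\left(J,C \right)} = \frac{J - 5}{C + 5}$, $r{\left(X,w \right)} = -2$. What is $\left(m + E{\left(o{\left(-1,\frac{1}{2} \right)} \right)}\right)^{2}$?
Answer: $\frac{205209}{121} \approx 1695.9$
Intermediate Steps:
$o{\left(J,C \right)} = \frac{-5 + J}{5 + C}$
$E{\left(h \right)} = 32 - 2 h$ ($E{\left(h \right)} = - 2 \left(h - 16\right) = - 2 \left(-16 + h\right) = 32 - 2 h$)
$m = 7$ ($m = \frac{\left(-1\right) 7 \left(-7\right)}{7} = \frac{\left(-7\right) \left(-7\right)}{7} = \frac{1}{7} \cdot 49 = 7$)
$\left(m + E{\left(o{\left(-1,\frac{1}{2} \right)} \right)}\right)^{2} = \left(7 + \left(32 - 2 \frac{-5 - 1}{5 + \frac{1}{2}}\right)\right)^{2} = \left(7 + \left(32 - 2 \frac{1}{5 + \frac{1}{2}} \left(-6\right)\right)\right)^{2} = \left(7 + \left(32 - 2 \frac{1}{\frac{11}{2}} \left(-6\right)\right)\right)^{2} = \left(7 + \left(32 - 2 \cdot \frac{2}{11} \left(-6\right)\right)\right)^{2} = \left(7 + \left(32 - - \frac{24}{11}\right)\right)^{2} = \left(7 + \left(32 + \frac{24}{11}\right)\right)^{2} = \left(7 + \frac{376}{11}\right)^{2} = \left(\frac{453}{11}\right)^{2} = \frac{205209}{121}$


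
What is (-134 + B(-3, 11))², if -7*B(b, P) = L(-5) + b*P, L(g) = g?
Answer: 810000/49 ≈ 16531.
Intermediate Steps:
B(b, P) = 5/7 - P*b/7 (B(b, P) = -(-5 + b*P)/7 = -(-5 + P*b)/7 = 5/7 - P*b/7)
(-134 + B(-3, 11))² = (-134 + (5/7 - ⅐*11*(-3)))² = (-134 + (5/7 + 33/7))² = (-134 + 38/7)² = (-900/7)² = 810000/49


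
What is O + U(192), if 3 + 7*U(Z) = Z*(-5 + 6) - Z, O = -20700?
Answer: -144903/7 ≈ -20700.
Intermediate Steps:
U(Z) = -3/7 (U(Z) = -3/7 + (Z*(-5 + 6) - Z)/7 = -3/7 + (Z*1 - Z)/7 = -3/7 + (Z - Z)/7 = -3/7 + (⅐)*0 = -3/7 + 0 = -3/7)
O + U(192) = -20700 - 3/7 = -144903/7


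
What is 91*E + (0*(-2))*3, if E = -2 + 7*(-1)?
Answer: -819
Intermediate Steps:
E = -9 (E = -2 - 7 = -9)
91*E + (0*(-2))*3 = 91*(-9) + (0*(-2))*3 = -819 + 0*3 = -819 + 0 = -819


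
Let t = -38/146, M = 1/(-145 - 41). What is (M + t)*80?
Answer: -144280/6789 ≈ -21.252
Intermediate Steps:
M = -1/186 (M = 1/(-186) = -1/186 ≈ -0.0053763)
t = -19/73 (t = -38*1/146 = -19/73 ≈ -0.26027)
(M + t)*80 = (-1/186 - 19/73)*80 = -3607/13578*80 = -144280/6789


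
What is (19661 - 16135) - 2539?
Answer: 987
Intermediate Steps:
(19661 - 16135) - 2539 = 3526 - 2539 = 987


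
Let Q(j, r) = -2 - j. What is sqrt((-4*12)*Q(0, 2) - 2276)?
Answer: 2*I*sqrt(545) ≈ 46.69*I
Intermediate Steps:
sqrt((-4*12)*Q(0, 2) - 2276) = sqrt((-4*12)*(-2 - 1*0) - 2276) = sqrt(-48*(-2 + 0) - 2276) = sqrt(-48*(-2) - 2276) = sqrt(96 - 2276) = sqrt(-2180) = 2*I*sqrt(545)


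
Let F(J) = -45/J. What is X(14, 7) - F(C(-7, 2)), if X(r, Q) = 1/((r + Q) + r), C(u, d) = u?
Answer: -32/5 ≈ -6.4000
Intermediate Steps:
X(r, Q) = 1/(Q + 2*r) (X(r, Q) = 1/((Q + r) + r) = 1/(Q + 2*r))
X(14, 7) - F(C(-7, 2)) = 1/(7 + 2*14) - (-45)/(-7) = 1/(7 + 28) - (-45)*(-1)/7 = 1/35 - 1*45/7 = 1/35 - 45/7 = -32/5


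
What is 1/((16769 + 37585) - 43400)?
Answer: 1/10954 ≈ 9.1291e-5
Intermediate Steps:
1/((16769 + 37585) - 43400) = 1/(54354 - 43400) = 1/10954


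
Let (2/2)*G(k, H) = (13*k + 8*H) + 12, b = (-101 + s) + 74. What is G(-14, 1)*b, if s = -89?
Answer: 18792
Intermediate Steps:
b = -116 (b = (-101 - 89) + 74 = -190 + 74 = -116)
G(k, H) = 12 + 8*H + 13*k (G(k, H) = (13*k + 8*H) + 12 = (8*H + 13*k) + 12 = 12 + 8*H + 13*k)
G(-14, 1)*b = (12 + 8*1 + 13*(-14))*(-116) = (12 + 8 - 182)*(-116) = -162*(-116) = 18792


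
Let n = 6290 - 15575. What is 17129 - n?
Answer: 26414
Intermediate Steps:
n = -9285
17129 - n = 17129 - 1*(-9285) = 17129 + 9285 = 26414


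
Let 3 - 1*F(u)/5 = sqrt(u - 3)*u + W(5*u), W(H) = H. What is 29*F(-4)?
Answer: 3335 + 580*I*sqrt(7) ≈ 3335.0 + 1534.5*I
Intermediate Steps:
F(u) = 15 - 25*u - 5*u*sqrt(-3 + u) (F(u) = 15 - 5*(sqrt(u - 3)*u + 5*u) = 15 - 5*(sqrt(-3 + u)*u + 5*u) = 15 - 5*(u*sqrt(-3 + u) + 5*u) = 15 - 5*(5*u + u*sqrt(-3 + u)) = 15 + (-25*u - 5*u*sqrt(-3 + u)) = 15 - 25*u - 5*u*sqrt(-3 + u))
29*F(-4) = 29*(15 - 25*(-4) - 5*(-4)*sqrt(-3 - 4)) = 29*(15 + 100 - 5*(-4)*sqrt(-7)) = 29*(15 + 100 - 5*(-4)*I*sqrt(7)) = 29*(15 + 100 + 20*I*sqrt(7)) = 29*(115 + 20*I*sqrt(7)) = 3335 + 580*I*sqrt(7)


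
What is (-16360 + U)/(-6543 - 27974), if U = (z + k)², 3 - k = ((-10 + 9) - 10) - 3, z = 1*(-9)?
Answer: 2328/4931 ≈ 0.47212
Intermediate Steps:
z = -9
k = 17 (k = 3 - (((-10 + 9) - 10) - 3) = 3 - ((-1 - 10) - 3) = 3 - (-11 - 3) = 3 - 1*(-14) = 3 + 14 = 17)
U = 64 (U = (-9 + 17)² = 8² = 64)
(-16360 + U)/(-6543 - 27974) = (-16360 + 64)/(-6543 - 27974) = -16296/(-34517) = -16296*(-1/34517) = 2328/4931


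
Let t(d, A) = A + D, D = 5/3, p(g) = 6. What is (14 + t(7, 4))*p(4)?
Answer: 118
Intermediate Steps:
D = 5/3 (D = 5*(⅓) = 5/3 ≈ 1.6667)
t(d, A) = 5/3 + A (t(d, A) = A + 5/3 = 5/3 + A)
(14 + t(7, 4))*p(4) = (14 + (5/3 + 4))*6 = (14 + 17/3)*6 = (59/3)*6 = 118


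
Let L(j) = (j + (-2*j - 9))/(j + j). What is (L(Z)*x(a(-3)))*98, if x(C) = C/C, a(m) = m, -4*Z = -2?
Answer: -931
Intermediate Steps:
Z = ½ (Z = -¼*(-2) = ½ ≈ 0.50000)
x(C) = 1
L(j) = (-9 - j)/(2*j) (L(j) = (j + (-9 - 2*j))/((2*j)) = (-9 - j)*(1/(2*j)) = (-9 - j)/(2*j))
(L(Z)*x(a(-3)))*98 = (((-9 - 1*½)/(2*(½)))*1)*98 = (((½)*2*(-9 - ½))*1)*98 = (((½)*2*(-19/2))*1)*98 = -19/2*1*98 = -19/2*98 = -931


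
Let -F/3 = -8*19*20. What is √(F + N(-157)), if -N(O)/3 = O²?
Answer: 147*I*√3 ≈ 254.61*I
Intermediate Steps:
F = 9120 (F = -3*(-8*19)*20 = -(-456)*20 = -3*(-3040) = 9120)
N(O) = -3*O²
√(F + N(-157)) = √(9120 - 3*(-157)²) = √(9120 - 3*24649) = √(9120 - 73947) = √(-64827) = 147*I*√3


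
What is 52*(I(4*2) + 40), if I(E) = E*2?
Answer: 2912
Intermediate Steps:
I(E) = 2*E
52*(I(4*2) + 40) = 52*(2*(4*2) + 40) = 52*(2*8 + 40) = 52*(16 + 40) = 52*56 = 2912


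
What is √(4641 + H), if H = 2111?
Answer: 4*√422 ≈ 82.171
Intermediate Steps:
√(4641 + H) = √(4641 + 2111) = √6752 = 4*√422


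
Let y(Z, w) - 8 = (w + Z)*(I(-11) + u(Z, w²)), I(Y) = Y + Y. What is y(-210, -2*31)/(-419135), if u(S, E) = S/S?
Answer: -1144/83827 ≈ -0.013647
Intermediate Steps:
I(Y) = 2*Y
u(S, E) = 1
y(Z, w) = 8 - 21*Z - 21*w (y(Z, w) = 8 + (w + Z)*(2*(-11) + 1) = 8 + (Z + w)*(-22 + 1) = 8 + (Z + w)*(-21) = 8 + (-21*Z - 21*w) = 8 - 21*Z - 21*w)
y(-210, -2*31)/(-419135) = (8 - 21*(-210) - (-42)*31)/(-419135) = (8 + 4410 - 21*(-62))*(-1/419135) = (8 + 4410 + 1302)*(-1/419135) = 5720*(-1/419135) = -1144/83827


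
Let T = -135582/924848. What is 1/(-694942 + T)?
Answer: -462424/321357927199 ≈ -1.4390e-6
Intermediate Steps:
T = -67791/462424 (T = -135582*1/924848 = -67791/462424 ≈ -0.14660)
1/(-694942 + T) = 1/(-694942 - 67791/462424) = 1/(-321357927199/462424) = -462424/321357927199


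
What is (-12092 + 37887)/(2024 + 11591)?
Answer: 737/389 ≈ 1.8946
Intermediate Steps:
(-12092 + 37887)/(2024 + 11591) = 25795/13615 = 25795*(1/13615) = 737/389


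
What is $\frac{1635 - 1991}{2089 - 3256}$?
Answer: $\frac{356}{1167} \approx 0.30506$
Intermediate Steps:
$\frac{1635 - 1991}{2089 - 3256} = - \frac{356}{-1167} = \left(-356\right) \left(- \frac{1}{1167}\right) = \frac{356}{1167}$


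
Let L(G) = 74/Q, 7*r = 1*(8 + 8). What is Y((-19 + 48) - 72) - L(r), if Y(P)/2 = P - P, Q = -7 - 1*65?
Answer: 37/36 ≈ 1.0278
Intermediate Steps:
Q = -72 (Q = -7 - 65 = -72)
Y(P) = 0 (Y(P) = 2*(P - P) = 2*0 = 0)
r = 16/7 (r = (1*(8 + 8))/7 = (1*16)/7 = (⅐)*16 = 16/7 ≈ 2.2857)
L(G) = -37/36 (L(G) = 74/(-72) = 74*(-1/72) = -37/36)
Y((-19 + 48) - 72) - L(r) = 0 - 1*(-37/36) = 0 + 37/36 = 37/36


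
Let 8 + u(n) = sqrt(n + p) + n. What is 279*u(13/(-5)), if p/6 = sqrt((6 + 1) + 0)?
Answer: -14787/5 + 279*sqrt(-65 + 150*sqrt(7))/5 ≈ -1940.9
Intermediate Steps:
p = 6*sqrt(7) (p = 6*sqrt((6 + 1) + 0) = 6*sqrt(7 + 0) = 6*sqrt(7) ≈ 15.875)
u(n) = -8 + n + sqrt(n + 6*sqrt(7)) (u(n) = -8 + (sqrt(n + 6*sqrt(7)) + n) = -8 + (n + sqrt(n + 6*sqrt(7))) = -8 + n + sqrt(n + 6*sqrt(7)))
279*u(13/(-5)) = 279*(-8 + 13/(-5) + sqrt(13/(-5) + 6*sqrt(7))) = 279*(-8 + 13*(-1/5) + sqrt(13*(-1/5) + 6*sqrt(7))) = 279*(-8 - 13/5 + sqrt(-13/5 + 6*sqrt(7))) = 279*(-53/5 + sqrt(-13/5 + 6*sqrt(7))) = -14787/5 + 279*sqrt(-13/5 + 6*sqrt(7))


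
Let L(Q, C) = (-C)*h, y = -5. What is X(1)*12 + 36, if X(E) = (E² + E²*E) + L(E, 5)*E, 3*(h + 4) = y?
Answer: 400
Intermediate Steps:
h = -17/3 (h = -4 + (⅓)*(-5) = -4 - 5/3 = -17/3 ≈ -5.6667)
L(Q, C) = 17*C/3 (L(Q, C) = -C*(-17/3) = 17*C/3)
X(E) = E² + E³ + 85*E/3 (X(E) = (E² + E²*E) + ((17/3)*5)*E = (E² + E³) + 85*E/3 = E² + E³ + 85*E/3)
X(1)*12 + 36 = (1*(85/3 + 1 + 1²))*12 + 36 = (1*(85/3 + 1 + 1))*12 + 36 = (1*(91/3))*12 + 36 = (91/3)*12 + 36 = 364 + 36 = 400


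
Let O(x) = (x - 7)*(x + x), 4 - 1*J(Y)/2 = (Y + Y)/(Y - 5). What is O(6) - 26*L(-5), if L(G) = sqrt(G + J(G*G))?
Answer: -12 - 26*I*sqrt(2) ≈ -12.0 - 36.77*I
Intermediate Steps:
J(Y) = 8 - 4*Y/(-5 + Y) (J(Y) = 8 - 2*(Y + Y)/(Y - 5) = 8 - 2*2*Y/(-5 + Y) = 8 - 4*Y/(-5 + Y))
O(x) = 2*x*(-7 + x) (O(x) = (-7 + x)*(2*x) = 2*x*(-7 + x))
L(G) = sqrt(G + 4*(-10 + G**2)/(-5 + G**2)) (L(G) = sqrt(G + 4*(-10 + G*G)/(-5 + G*G)) = sqrt(G + 4*(-10 + G**2)/(-5 + G**2)))
O(6) - 26*L(-5) = 2*6*(-7 + 6) - 26*sqrt(-40 + 4*(-5)**2 - 5*(-5 + (-5)**2))/sqrt(-5 + (-5)**2) = 2*6*(-1) - 26*sqrt(-40 + 4*25 - 5*(-5 + 25))/sqrt(-5 + 25) = -12 - 26*sqrt(5)*sqrt(-40 + 100 - 5*20)/10 = -12 - 26*sqrt(5)*sqrt(-40 + 100 - 100)/10 = -12 - 26*I*sqrt(2)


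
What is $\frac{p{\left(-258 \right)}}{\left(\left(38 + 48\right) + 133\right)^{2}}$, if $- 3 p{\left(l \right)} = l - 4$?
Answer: $\frac{262}{143883} \approx 0.0018209$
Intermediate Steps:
$p{\left(l \right)} = \frac{4}{3} - \frac{l}{3}$ ($p{\left(l \right)} = - \frac{l - 4}{3} = - \frac{-4 + l}{3} = \frac{4}{3} - \frac{l}{3}$)
$\frac{p{\left(-258 \right)}}{\left(\left(38 + 48\right) + 133\right)^{2}} = \frac{\frac{4}{3} - -86}{\left(\left(38 + 48\right) + 133\right)^{2}} = \frac{\frac{4}{3} + 86}{\left(86 + 133\right)^{2}} = \frac{262}{3 \cdot 219^{2}} = \frac{262}{3 \cdot 47961} = \frac{262}{3} \cdot \frac{1}{47961} = \frac{262}{143883}$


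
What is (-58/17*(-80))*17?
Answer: 4640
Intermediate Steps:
(-58/17*(-80))*17 = (-58*1/17*(-80))*17 = -58/17*(-80)*17 = (4640/17)*17 = 4640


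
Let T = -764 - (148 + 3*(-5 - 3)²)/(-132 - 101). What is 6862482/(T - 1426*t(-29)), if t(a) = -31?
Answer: 799479153/5061163 ≈ 157.96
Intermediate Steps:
T = -177672/233 (T = -764 - (148 + 3*(-8)²)/(-233) = -764 - (148 + 3*64)*(-1)/233 = -764 - (148 + 192)*(-1)/233 = -764 - 340*(-1)/233 = -764 - 1*(-340/233) = -764 + 340/233 = -177672/233 ≈ -762.54)
6862482/(T - 1426*t(-29)) = 6862482/(-177672/233 - 1426*(-31)) = 6862482/(-177672/233 + 44206) = 6862482/(10122326/233) = 6862482*(233/10122326) = 799479153/5061163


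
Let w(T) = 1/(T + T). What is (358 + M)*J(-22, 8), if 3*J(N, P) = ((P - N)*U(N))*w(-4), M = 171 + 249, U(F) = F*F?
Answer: -470690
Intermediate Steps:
U(F) = F²
M = 420
w(T) = 1/(2*T)
J(N, P) = -N²*(P - N)/24 (J(N, P) = (((P - N)*N²)*((½)/(-4)))/3 = ((N²*(P - N))*((½)*(-¼)))/3 = ((N²*(P - N))*(-⅛))/3 = (-N²*(P - N)/8)/3 = -N²*(P - N)/24)
(358 + M)*J(-22, 8) = (358 + 420)*((1/24)*(-22)²*(-22 - 1*8)) = 778*((1/24)*484*(-22 - 8)) = 778*((1/24)*484*(-30)) = 778*(-605) = -470690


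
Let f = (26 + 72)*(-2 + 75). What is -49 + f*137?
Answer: 980049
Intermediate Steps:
f = 7154 (f = 98*73 = 7154)
-49 + f*137 = -49 + 7154*137 = -49 + 980098 = 980049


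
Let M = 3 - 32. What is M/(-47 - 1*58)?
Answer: 29/105 ≈ 0.27619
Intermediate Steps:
M = -29
M/(-47 - 1*58) = -29/(-47 - 1*58) = -29/(-47 - 58) = -29/(-105) = -29*(-1/105) = 29/105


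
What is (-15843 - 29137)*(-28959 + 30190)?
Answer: -55370380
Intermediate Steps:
(-15843 - 29137)*(-28959 + 30190) = -44980*1231 = -55370380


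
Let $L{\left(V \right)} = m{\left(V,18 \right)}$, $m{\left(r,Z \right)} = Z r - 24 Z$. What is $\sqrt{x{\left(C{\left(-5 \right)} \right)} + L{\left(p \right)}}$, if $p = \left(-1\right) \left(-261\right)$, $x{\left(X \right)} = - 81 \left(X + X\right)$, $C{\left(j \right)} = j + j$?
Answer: $3 \sqrt{654} \approx 76.72$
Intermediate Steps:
$C{\left(j \right)} = 2 j$
$x{\left(X \right)} = - 162 X$ ($x{\left(X \right)} = - 81 \cdot 2 X = - 162 X$)
$p = 261$
$m{\left(r,Z \right)} = - 24 Z + Z r$
$L{\left(V \right)} = -432 + 18 V$ ($L{\left(V \right)} = 18 \left(-24 + V\right) = -432 + 18 V$)
$\sqrt{x{\left(C{\left(-5 \right)} \right)} + L{\left(p \right)}} = \sqrt{- 162 \cdot 2 \left(-5\right) + \left(-432 + 18 \cdot 261\right)} = \sqrt{\left(-162\right) \left(-10\right) + \left(-432 + 4698\right)} = \sqrt{1620 + 4266} = \sqrt{5886} = 3 \sqrt{654}$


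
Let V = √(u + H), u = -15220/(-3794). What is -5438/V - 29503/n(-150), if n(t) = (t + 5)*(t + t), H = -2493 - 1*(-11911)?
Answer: -29503/43500 - 2719*√8476533933/4468389 ≈ -56.701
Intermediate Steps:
H = 9418 (H = -2493 + 11911 = 9418)
u = 7610/1897 (u = -15220*(-1/3794) = 7610/1897 ≈ 4.0116)
n(t) = 2*t*(5 + t) (n(t) = (5 + t)*(2*t) = 2*t*(5 + t))
V = 2*√8476533933/1897 (V = √(7610/1897 + 9418) = √(17873556/1897) = 2*√8476533933/1897 ≈ 97.067)
-5438/V - 29503/n(-150) = -5438*√8476533933/8936778 - 29503*(-1/(300*(5 - 150))) = -2719*√8476533933/4468389 - 29503/(2*(-150)*(-145)) = -2719*√8476533933/4468389 - 29503/43500 = -29503/43500 - 2719*√8476533933/4468389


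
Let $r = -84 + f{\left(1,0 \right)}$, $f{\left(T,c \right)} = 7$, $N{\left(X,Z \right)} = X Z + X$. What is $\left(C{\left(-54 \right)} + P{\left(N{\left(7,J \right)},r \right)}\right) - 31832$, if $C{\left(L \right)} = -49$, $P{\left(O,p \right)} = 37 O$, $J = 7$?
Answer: $-29809$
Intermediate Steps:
$N{\left(X,Z \right)} = X + X Z$
$r = -77$ ($r = -84 + 7 = -77$)
$\left(C{\left(-54 \right)} + P{\left(N{\left(7,J \right)},r \right)}\right) - 31832 = \left(-49 + 37 \cdot 7 \left(1 + 7\right)\right) - 31832 = \left(-49 + 37 \cdot 7 \cdot 8\right) - 31832 = \left(-49 + 37 \cdot 56\right) - 31832 = \left(-49 + 2072\right) - 31832 = 2023 - 31832 = -29809$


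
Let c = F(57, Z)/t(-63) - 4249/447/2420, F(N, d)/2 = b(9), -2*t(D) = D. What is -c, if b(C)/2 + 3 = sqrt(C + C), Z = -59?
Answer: 971461/2524060 - 8*sqrt(2)/21 ≈ -0.15387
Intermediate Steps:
t(D) = -D/2
b(C) = -6 + 2*sqrt(2)*sqrt(C) (b(C) = -6 + 2*sqrt(C + C) = -6 + 2*sqrt(2*C) = -6 + 2*(sqrt(2)*sqrt(C)) = -6 + 2*sqrt(2)*sqrt(C))
F(N, d) = -12 + 12*sqrt(2) (F(N, d) = 2*(-6 + 2*sqrt(2)*sqrt(9)) = 2*(-6 + 2*sqrt(2)*3) = 2*(-6 + 6*sqrt(2)) = -12 + 12*sqrt(2))
c = -971461/2524060 + 8*sqrt(2)/21 (c = (-12 + 12*sqrt(2))/((-1/2*(-63))) - 4249/447/2420 = (-12 + 12*sqrt(2))/(63/2) - 4249*1/447*(1/2420) = (-12 + 12*sqrt(2))*(2/63) - 4249/447*1/2420 = (-8/21 + 8*sqrt(2)/21) - 4249/1081740 = -971461/2524060 + 8*sqrt(2)/21 ≈ 0.15387)
-c = -(-971461/2524060 + 8*sqrt(2)/21) = 971461/2524060 - 8*sqrt(2)/21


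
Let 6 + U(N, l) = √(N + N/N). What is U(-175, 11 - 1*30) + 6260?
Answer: 6254 + I*√174 ≈ 6254.0 + 13.191*I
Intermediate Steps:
U(N, l) = -6 + √(1 + N) (U(N, l) = -6 + √(N + N/N) = -6 + √(N + 1) = -6 + √(1 + N))
U(-175, 11 - 1*30) + 6260 = (-6 + √(1 - 175)) + 6260 = (-6 + √(-174)) + 6260 = (-6 + I*√174) + 6260 = 6254 + I*√174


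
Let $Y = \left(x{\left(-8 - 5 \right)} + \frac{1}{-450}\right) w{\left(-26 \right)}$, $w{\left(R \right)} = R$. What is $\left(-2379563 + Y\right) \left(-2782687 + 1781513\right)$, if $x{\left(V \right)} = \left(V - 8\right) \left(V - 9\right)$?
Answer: $\frac{538736096520988}{225} \approx 2.3944 \cdot 10^{12}$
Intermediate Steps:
$x{\left(V \right)} = \left(-9 + V\right) \left(-8 + V\right)$ ($x{\left(V \right)} = \left(-8 + V\right) \left(-9 + V\right) = \left(-9 + V\right) \left(-8 + V\right)$)
$Y = - \frac{2702687}{225}$ ($Y = \left(\left(72 + \left(-8 - 5\right)^{2} - 17 \left(-8 - 5\right)\right) + \frac{1}{-450}\right) \left(-26\right) = \left(\left(72 + \left(-13\right)^{2} - -221\right) - \frac{1}{450}\right) \left(-26\right) = \left(\left(72 + 169 + 221\right) - \frac{1}{450}\right) \left(-26\right) = \left(462 - \frac{1}{450}\right) \left(-26\right) = \frac{207899}{450} \left(-26\right) = - \frac{2702687}{225} \approx -12012.0$)
$\left(-2379563 + Y\right) \left(-2782687 + 1781513\right) = \left(-2379563 - \frac{2702687}{225}\right) \left(-2782687 + 1781513\right) = \left(- \frac{538104362}{225}\right) \left(-1001174\right) = \frac{538736096520988}{225}$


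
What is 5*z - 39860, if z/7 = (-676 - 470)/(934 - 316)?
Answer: -4112265/103 ≈ -39925.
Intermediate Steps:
z = -1337/103 (z = 7*((-676 - 470)/(934 - 316)) = 7*(-1146/618) = 7*(-1146*1/618) = 7*(-191/103) = -1337/103 ≈ -12.981)
5*z - 39860 = 5*(-1337/103) - 39860 = -6685/103 - 39860 = -4112265/103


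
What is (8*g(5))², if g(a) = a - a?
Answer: 0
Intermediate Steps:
g(a) = 0
(8*g(5))² = (8*0)² = 0² = 0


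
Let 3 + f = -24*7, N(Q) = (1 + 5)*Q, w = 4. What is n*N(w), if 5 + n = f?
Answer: -4224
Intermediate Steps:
N(Q) = 6*Q
f = -171 (f = -3 - 24*7 = -3 - 168 = -171)
n = -176 (n = -5 - 171 = -176)
n*N(w) = -1056*4 = -176*24 = -4224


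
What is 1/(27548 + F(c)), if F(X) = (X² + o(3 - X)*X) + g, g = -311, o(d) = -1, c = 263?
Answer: 1/96143 ≈ 1.0401e-5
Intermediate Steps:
F(X) = -311 + X² - X (F(X) = (X² - X) - 311 = -311 + X² - X)
1/(27548 + F(c)) = 1/(27548 + (-311 + 263² - 1*263)) = 1/(27548 + (-311 + 69169 - 263)) = 1/(27548 + 68595) = 1/96143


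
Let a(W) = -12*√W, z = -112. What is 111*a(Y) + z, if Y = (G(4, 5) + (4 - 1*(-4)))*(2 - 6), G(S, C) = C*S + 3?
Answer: -112 - 2664*I*√31 ≈ -112.0 - 14833.0*I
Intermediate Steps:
G(S, C) = 3 + C*S
Y = -124 (Y = ((3 + 5*4) + (4 - 1*(-4)))*(2 - 6) = ((3 + 20) + (4 + 4))*(-4) = (23 + 8)*(-4) = 31*(-4) = -124)
111*a(Y) + z = 111*(-24*I*√31) - 112 = -2664*I*√31 - 112 = -112 - 2664*I*√31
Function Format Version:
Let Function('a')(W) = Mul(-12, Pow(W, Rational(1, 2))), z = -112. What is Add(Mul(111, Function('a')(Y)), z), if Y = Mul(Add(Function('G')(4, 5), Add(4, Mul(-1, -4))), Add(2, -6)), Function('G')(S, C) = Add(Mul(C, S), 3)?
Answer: Add(-112, Mul(-2664, I, Pow(31, Rational(1, 2)))) ≈ Add(-112.00, Mul(-14833., I))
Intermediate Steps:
Function('G')(S, C) = Add(3, Mul(C, S))
Y = -124 (Y = Mul(Add(Add(3, Mul(5, 4)), Add(4, Mul(-1, -4))), Add(2, -6)) = Mul(Add(Add(3, 20), Add(4, 4)), -4) = Mul(Add(23, 8), -4) = Mul(31, -4) = -124)
Add(Mul(111, Function('a')(Y)), z) = Add(Mul(111, Mul(-12, Pow(-124, Rational(1, 2)))), -112) = Add(Mul(111, Mul(-12, Mul(2, I, Pow(31, Rational(1, 2))))), -112) = Add(Mul(111, Mul(-24, I, Pow(31, Rational(1, 2)))), -112) = Add(Mul(-2664, I, Pow(31, Rational(1, 2))), -112) = Add(-112, Mul(-2664, I, Pow(31, Rational(1, 2))))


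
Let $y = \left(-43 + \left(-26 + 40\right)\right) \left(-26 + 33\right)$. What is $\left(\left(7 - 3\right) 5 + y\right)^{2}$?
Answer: $33489$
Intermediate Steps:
$y = -203$ ($y = \left(-43 + 14\right) 7 = \left(-29\right) 7 = -203$)
$\left(\left(7 - 3\right) 5 + y\right)^{2} = \left(\left(7 - 3\right) 5 - 203\right)^{2} = \left(4 \cdot 5 - 203\right)^{2} = \left(20 - 203\right)^{2} = \left(-183\right)^{2} = 33489$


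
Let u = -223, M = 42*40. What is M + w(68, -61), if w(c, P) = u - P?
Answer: 1518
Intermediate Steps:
M = 1680
w(c, P) = -223 - P
M + w(68, -61) = 1680 + (-223 - 1*(-61)) = 1680 + (-223 + 61) = 1680 - 162 = 1518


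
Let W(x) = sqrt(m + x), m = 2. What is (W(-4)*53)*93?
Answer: 4929*I*sqrt(2) ≈ 6970.7*I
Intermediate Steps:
W(x) = sqrt(2 + x)
(W(-4)*53)*93 = (sqrt(2 - 4)*53)*93 = (sqrt(-2)*53)*93 = ((I*sqrt(2))*53)*93 = (53*I*sqrt(2))*93 = 4929*I*sqrt(2)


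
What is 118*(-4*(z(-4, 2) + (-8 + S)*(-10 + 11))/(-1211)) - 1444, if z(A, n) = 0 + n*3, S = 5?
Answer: -1747268/1211 ≈ -1442.8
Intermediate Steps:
z(A, n) = 3*n (z(A, n) = 0 + 3*n = 3*n)
118*(-4*(z(-4, 2) + (-8 + S)*(-10 + 11))/(-1211)) - 1444 = 118*(-4*(3*2 + (-8 + 5)*(-10 + 11))/(-1211)) - 1444 = 118*(-4*(6 - 3*1)*(-1/1211)) - 1444 = 118*(-4*(6 - 3)*(-1/1211)) - 1444 = 118*(-4*3*(-1/1211)) - 1444 = 118*(-12*(-1/1211)) - 1444 = 118*(12/1211) - 1444 = 1416/1211 - 1444 = -1747268/1211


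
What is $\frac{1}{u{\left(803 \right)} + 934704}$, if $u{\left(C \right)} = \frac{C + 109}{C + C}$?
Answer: $\frac{803}{750567768} \approx 1.0699 \cdot 10^{-6}$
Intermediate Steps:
$u{\left(C \right)} = \frac{109 + C}{2 C}$
$\frac{1}{u{\left(803 \right)} + 934704} = \frac{1}{\frac{109 + 803}{2 \cdot 803} + 934704} = \frac{1}{\frac{1}{2} \cdot \frac{1}{803} \cdot 912 + 934704} = \frac{1}{\frac{456}{803} + 934704} = \frac{1}{\frac{750567768}{803}} = \frac{803}{750567768}$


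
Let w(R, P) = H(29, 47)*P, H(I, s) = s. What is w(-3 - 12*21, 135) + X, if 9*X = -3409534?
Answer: -3352429/9 ≈ -3.7249e+5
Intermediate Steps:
X = -3409534/9 (X = (⅑)*(-3409534) = -3409534/9 ≈ -3.7884e+5)
w(R, P) = 47*P
w(-3 - 12*21, 135) + X = 47*135 - 3409534/9 = 6345 - 3409534/9 = -3352429/9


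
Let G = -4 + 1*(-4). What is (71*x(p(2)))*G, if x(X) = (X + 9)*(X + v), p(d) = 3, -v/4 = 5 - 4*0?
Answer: 115872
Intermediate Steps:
v = -20 (v = -4*(5 - 4*0) = -4*(5 + 0) = -4*5 = -20)
x(X) = (-20 + X)*(9 + X) (x(X) = (X + 9)*(X - 20) = (9 + X)*(-20 + X) = (-20 + X)*(9 + X))
G = -8 (G = -4 - 4 = -8)
(71*x(p(2)))*G = (71*(-180 + 3² - 11*3))*(-8) = (71*(-180 + 9 - 33))*(-8) = (71*(-204))*(-8) = -14484*(-8) = 115872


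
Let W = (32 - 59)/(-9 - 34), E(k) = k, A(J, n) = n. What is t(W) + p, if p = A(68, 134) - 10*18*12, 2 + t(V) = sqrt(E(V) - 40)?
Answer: -2028 + I*sqrt(72799)/43 ≈ -2028.0 + 6.2747*I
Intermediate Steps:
W = 27/43 (W = -27/(-43) = -27*(-1/43) = 27/43 ≈ 0.62791)
t(V) = -2 + sqrt(-40 + V) (t(V) = -2 + sqrt(V - 40) = -2 + sqrt(-40 + V))
p = -2026 (p = 134 - 10*18*12 = 134 - 180*12 = 134 - 2160 = -2026)
t(W) + p = (-2 + sqrt(-40 + 27/43)) - 2026 = (-2 + sqrt(-1693/43)) - 2026 = (-2 + I*sqrt(72799)/43) - 2026 = -2028 + I*sqrt(72799)/43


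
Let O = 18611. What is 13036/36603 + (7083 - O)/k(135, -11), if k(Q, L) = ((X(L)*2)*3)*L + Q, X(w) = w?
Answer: -19558828/1500723 ≈ -13.033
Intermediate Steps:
k(Q, L) = Q + 6*L**2 (k(Q, L) = ((L*2)*3)*L + Q = ((2*L)*3)*L + Q = (6*L)*L + Q = 6*L**2 + Q = Q + 6*L**2)
13036/36603 + (7083 - O)/k(135, -11) = 13036/36603 + (7083 - 1*18611)/(135 + 6*(-11)**2) = 13036*(1/36603) + (7083 - 18611)/(135 + 6*121) = 13036/36603 - 11528/(135 + 726) = 13036/36603 - 11528/861 = -19558828/1500723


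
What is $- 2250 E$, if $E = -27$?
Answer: $60750$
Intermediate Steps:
$- 2250 E = \left(-2250\right) \left(-27\right) = 60750$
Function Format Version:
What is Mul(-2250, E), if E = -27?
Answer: 60750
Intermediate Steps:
Mul(-2250, E) = Mul(-2250, -27) = 60750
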